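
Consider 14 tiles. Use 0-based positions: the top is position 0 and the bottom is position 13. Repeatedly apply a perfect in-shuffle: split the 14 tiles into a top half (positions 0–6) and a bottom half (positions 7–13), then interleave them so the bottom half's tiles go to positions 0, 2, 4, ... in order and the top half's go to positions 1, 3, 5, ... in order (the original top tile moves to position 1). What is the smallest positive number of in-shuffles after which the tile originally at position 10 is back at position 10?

4

Follow position 10 under repeated in-shuffles:
10 → 6 → 13 → 12 → 10
It first returns after 4 in-shuffles.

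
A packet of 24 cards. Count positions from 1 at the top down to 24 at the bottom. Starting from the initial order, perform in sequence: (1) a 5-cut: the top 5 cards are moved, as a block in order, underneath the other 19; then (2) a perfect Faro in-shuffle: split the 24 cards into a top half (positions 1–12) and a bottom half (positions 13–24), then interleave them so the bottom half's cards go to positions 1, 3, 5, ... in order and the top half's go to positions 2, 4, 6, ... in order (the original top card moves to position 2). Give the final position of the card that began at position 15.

20

Track the card from position 15 forward through each operation:
  after op 1 (cut 5): 15 → 10
  after op 2 (in-shuffle): 10 → 20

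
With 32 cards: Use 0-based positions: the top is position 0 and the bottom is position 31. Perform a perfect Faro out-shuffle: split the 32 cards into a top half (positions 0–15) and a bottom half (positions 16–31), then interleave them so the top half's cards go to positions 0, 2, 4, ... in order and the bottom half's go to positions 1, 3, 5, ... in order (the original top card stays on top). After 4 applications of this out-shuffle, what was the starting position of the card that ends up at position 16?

1

Work backwards from position 16, undoing one out-shuffle at a time:
16 ← 8 ← 4 ← 2 ← 1
So the card now at position 16 started at position 1.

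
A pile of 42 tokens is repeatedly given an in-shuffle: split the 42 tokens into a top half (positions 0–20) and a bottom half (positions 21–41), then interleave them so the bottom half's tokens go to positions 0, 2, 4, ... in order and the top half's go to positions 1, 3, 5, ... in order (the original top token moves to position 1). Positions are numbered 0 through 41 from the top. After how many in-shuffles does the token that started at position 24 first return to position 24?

14

Follow position 24 under repeated in-shuffles:
24 → 6 → 13 → 27 → 12 → 25 → 8 → 17 → 35 → 28 → 14 → 29 → 16 → 33 → 24
It first returns after 14 in-shuffles.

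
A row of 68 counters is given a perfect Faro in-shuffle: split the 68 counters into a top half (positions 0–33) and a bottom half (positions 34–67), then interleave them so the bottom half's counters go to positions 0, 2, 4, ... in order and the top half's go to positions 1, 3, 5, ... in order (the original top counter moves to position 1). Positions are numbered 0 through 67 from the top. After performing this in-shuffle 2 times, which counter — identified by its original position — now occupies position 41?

Work backwards from position 41, undoing one in-shuffle at a time:
41 ← 20 ← 44
So the counter now at position 41 started at position 44.

44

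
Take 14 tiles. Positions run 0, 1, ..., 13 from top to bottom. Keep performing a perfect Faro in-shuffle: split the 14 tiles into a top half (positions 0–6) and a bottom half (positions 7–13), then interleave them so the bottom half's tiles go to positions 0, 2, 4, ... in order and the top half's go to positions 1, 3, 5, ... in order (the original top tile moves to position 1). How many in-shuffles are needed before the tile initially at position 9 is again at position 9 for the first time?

2

Follow position 9 under repeated in-shuffles:
9 → 4 → 9
It first returns after 2 in-shuffles.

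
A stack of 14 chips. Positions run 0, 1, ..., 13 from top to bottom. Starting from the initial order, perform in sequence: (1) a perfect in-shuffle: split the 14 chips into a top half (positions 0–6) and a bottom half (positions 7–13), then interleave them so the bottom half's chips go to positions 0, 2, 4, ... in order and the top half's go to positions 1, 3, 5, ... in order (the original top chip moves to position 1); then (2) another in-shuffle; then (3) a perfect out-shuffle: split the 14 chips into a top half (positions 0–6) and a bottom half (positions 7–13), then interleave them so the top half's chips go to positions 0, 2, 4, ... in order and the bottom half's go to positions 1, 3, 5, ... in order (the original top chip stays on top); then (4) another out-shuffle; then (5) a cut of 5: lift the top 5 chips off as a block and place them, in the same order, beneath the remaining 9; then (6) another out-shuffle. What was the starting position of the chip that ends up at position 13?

7

Undo the operations in reverse order, starting from position 13:
  undo op 6 (out-shuffle, from bottom half): 13 ← 13
  undo op 5 (cut 5): 13 ← 4
  undo op 4 (out-shuffle, from top half): 4 ← 2
  undo op 3 (out-shuffle, from top half): 2 ← 1
  undo op 2 (in-shuffle, from top half): 1 ← 0
  undo op 1 (in-shuffle, from bottom half): 0 ← 7
So the chip at position 13 came from original position 7.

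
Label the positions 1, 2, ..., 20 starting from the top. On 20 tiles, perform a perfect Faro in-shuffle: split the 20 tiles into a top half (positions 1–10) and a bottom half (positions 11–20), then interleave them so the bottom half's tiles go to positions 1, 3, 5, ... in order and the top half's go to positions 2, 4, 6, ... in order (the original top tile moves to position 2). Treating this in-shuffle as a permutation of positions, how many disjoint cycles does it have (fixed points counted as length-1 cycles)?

Trace each unvisited position around until it returns:
(1 2 4 8 16 11) (3 6 12) (5 10 20 19 17 13) (7 14) (9 18 15)
5 cycles in total.

5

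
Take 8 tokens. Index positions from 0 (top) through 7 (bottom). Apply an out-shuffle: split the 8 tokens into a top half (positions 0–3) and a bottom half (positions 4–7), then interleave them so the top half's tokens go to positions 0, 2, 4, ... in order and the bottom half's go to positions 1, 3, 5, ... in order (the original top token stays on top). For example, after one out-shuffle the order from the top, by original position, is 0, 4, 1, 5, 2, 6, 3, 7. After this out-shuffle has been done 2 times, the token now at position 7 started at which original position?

Work backwards from position 7, undoing one out-shuffle at a time:
7 ← 7 ← 7
So the token now at position 7 started at position 7.

7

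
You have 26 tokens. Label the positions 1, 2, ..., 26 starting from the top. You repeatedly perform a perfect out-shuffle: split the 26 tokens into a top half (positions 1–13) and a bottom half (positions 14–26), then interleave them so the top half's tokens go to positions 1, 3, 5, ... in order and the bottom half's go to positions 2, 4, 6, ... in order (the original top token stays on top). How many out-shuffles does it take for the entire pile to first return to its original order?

The out-shuffle permutes the 26 positions with cycle lengths [1, 1, 4, 20].
Every token is home exactly when every cycle has completed a whole number of laps, i.e. after lcm(1, 4, 20) = 20 out-shuffles.

20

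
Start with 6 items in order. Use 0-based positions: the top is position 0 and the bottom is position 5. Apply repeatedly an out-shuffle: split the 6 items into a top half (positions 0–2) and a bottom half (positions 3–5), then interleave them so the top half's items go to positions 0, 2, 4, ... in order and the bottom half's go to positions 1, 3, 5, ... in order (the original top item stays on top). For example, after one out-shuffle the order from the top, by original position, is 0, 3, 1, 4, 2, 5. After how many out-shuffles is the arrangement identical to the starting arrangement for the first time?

The out-shuffle permutes the 6 positions with cycle lengths [1, 1, 4].
Every item is home exactly when every cycle has completed a whole number of laps, i.e. after lcm(1, 4) = 4 out-shuffles.

4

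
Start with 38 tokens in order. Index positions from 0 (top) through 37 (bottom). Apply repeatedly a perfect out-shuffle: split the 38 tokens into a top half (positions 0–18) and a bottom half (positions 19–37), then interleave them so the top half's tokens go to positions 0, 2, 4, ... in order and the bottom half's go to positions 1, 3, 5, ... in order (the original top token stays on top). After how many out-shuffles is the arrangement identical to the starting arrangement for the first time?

36

The out-shuffle permutes the 38 positions with cycle lengths [1, 1, 36].
Every token is home exactly when every cycle has completed a whole number of laps, i.e. after lcm(1, 36) = 36 out-shuffles.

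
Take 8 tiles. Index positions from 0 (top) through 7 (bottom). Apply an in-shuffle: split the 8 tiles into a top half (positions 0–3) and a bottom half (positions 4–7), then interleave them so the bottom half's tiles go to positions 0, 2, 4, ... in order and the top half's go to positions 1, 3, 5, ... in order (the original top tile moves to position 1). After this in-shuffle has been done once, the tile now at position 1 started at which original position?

Work backwards from position 1, undoing one in-shuffle at a time:
1 ← 0
So the tile now at position 1 started at position 0.

0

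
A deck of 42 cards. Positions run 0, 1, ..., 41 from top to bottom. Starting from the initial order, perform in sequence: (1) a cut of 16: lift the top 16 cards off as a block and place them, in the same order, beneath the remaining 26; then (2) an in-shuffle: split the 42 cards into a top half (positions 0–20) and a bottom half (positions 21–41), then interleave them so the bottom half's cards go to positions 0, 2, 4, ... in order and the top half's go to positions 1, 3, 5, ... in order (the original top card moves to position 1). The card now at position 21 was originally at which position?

Undo the operations in reverse order, starting from position 21:
  undo op 2 (in-shuffle, from top half): 21 ← 10
  undo op 1 (cut 16): 10 ← 26
So the card at position 21 came from original position 26.

26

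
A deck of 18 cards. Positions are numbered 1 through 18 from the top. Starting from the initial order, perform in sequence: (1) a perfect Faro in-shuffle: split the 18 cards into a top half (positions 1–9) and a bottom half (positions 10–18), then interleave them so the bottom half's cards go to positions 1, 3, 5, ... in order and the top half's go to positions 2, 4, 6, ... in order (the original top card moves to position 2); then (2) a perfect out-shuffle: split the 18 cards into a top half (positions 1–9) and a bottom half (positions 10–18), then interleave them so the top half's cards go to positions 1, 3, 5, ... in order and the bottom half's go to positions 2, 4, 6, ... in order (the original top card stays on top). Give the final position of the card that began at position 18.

16

Track the card from position 18 forward through each operation:
  after op 1 (in-shuffle): 18 → 17
  after op 2 (out-shuffle): 17 → 16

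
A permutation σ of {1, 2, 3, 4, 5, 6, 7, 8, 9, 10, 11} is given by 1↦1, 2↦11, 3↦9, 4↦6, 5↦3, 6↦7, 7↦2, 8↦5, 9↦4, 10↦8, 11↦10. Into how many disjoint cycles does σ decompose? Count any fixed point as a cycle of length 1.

2

Cycle decomposition: (1) (2 11 10 8 5 3 9 4 6 7).
2 cycles.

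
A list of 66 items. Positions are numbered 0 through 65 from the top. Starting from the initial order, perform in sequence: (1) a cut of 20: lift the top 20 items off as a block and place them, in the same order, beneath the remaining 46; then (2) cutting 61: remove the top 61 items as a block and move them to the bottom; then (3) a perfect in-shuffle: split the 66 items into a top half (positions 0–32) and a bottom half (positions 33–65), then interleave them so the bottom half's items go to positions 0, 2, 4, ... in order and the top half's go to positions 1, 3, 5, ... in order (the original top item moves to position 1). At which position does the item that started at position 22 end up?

15

Track the item from position 22 forward through each operation:
  after op 1 (cut 20): 22 → 2
  after op 2 (cut 61): 2 → 7
  after op 3 (in-shuffle): 7 → 15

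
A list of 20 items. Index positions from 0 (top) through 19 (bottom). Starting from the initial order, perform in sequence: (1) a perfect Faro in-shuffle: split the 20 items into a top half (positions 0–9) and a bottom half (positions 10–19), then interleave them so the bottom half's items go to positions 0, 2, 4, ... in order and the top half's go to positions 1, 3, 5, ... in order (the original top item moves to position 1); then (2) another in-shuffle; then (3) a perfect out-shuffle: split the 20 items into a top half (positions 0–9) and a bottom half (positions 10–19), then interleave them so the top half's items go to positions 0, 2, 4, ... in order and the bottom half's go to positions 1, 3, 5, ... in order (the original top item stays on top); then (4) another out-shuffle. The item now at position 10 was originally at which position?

18

Undo the operations in reverse order, starting from position 10:
  undo op 4 (out-shuffle, from top half): 10 ← 5
  undo op 3 (out-shuffle, from bottom half): 5 ← 12
  undo op 2 (in-shuffle, from bottom half): 12 ← 16
  undo op 1 (in-shuffle, from bottom half): 16 ← 18
So the item at position 10 came from original position 18.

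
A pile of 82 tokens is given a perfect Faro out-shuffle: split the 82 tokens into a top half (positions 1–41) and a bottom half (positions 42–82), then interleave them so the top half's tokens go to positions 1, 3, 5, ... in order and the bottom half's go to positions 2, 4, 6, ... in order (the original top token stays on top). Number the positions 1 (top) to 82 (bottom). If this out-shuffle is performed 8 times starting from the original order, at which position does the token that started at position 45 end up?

Track the token's position through each out-shuffle:
45 → 8 → 15 → 29 → 57 → 32 → 63 → 44 → 6

6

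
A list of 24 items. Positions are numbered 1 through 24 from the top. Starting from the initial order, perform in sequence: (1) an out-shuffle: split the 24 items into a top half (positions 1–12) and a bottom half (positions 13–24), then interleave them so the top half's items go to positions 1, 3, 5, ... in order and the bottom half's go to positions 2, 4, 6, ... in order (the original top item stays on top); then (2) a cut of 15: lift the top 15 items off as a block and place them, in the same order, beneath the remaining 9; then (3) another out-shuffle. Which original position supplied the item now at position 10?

16

Undo the operations in reverse order, starting from position 10:
  undo op 3 (out-shuffle, from bottom half): 10 ← 17
  undo op 2 (cut 15): 17 ← 8
  undo op 1 (out-shuffle, from bottom half): 8 ← 16
So the item at position 10 came from original position 16.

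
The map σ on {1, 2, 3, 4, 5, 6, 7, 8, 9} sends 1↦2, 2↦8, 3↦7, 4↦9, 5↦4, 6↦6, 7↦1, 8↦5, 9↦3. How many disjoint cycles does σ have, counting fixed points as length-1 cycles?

Cycle decomposition: (1 2 8 5 4 9 3 7) (6).
2 cycles.

2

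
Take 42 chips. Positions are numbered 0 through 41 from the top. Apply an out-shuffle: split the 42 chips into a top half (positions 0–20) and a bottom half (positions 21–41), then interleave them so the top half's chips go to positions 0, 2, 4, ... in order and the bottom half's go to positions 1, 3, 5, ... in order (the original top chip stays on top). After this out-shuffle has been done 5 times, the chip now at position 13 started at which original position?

35

Work backwards from position 13, undoing one out-shuffle at a time:
13 ← 27 ← 34 ← 17 ← 29 ← 35
So the chip now at position 13 started at position 35.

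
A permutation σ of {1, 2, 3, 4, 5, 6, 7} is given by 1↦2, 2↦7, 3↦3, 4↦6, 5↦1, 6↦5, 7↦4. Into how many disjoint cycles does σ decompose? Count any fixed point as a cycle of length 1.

Cycle decomposition: (1 2 7 4 6 5) (3).
2 cycles.

2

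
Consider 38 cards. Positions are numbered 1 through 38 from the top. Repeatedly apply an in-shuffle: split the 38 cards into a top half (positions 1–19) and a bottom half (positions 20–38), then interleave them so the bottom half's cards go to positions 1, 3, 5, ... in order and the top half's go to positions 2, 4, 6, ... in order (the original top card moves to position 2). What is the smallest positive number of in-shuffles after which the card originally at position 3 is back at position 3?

12

Follow position 3 under repeated in-shuffles:
3 → 6 → 12 → 24 → 9 → 18 → 36 → 33 → 27 → 15 → 30 → 21 → 3
It first returns after 12 in-shuffles.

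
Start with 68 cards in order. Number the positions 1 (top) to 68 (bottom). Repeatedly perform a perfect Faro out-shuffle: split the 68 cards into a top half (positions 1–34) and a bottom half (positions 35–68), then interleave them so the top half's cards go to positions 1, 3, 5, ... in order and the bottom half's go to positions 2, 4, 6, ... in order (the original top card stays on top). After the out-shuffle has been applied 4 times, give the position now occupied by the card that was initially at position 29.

47

Track the card's position through each out-shuffle:
29 → 57 → 46 → 24 → 47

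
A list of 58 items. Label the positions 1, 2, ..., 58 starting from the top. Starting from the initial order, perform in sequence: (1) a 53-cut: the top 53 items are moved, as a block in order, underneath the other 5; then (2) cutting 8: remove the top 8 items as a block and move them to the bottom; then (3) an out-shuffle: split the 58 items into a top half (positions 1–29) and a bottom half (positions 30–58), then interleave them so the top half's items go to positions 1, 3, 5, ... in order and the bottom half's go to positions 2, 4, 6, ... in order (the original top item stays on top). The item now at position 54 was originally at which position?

1

Undo the operations in reverse order, starting from position 54:
  undo op 3 (out-shuffle, from bottom half): 54 ← 56
  undo op 2 (cut 8): 56 ← 6
  undo op 1 (cut 53): 6 ← 1
So the item at position 54 came from original position 1.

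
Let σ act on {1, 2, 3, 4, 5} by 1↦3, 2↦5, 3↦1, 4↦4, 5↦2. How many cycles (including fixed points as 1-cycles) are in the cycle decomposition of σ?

Cycle decomposition: (1 3) (2 5) (4).
3 cycles.

3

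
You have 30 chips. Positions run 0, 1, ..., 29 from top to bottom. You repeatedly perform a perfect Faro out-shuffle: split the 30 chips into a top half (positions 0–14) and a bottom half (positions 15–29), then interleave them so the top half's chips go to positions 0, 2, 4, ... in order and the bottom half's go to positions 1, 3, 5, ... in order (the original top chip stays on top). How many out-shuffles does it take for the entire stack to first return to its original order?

28

The out-shuffle permutes the 30 positions with cycle lengths [1, 1, 28].
Every chip is home exactly when every cycle has completed a whole number of laps, i.e. after lcm(1, 28) = 28 out-shuffles.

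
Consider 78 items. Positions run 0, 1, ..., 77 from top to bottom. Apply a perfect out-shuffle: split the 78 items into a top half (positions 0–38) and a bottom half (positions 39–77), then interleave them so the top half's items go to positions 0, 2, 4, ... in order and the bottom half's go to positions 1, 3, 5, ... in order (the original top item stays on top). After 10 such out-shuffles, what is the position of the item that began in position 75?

Track the item's position through each out-shuffle:
75 → 73 → 69 → 61 → 45 → 13 → 26 → 52 → 27 → 54 → 31

31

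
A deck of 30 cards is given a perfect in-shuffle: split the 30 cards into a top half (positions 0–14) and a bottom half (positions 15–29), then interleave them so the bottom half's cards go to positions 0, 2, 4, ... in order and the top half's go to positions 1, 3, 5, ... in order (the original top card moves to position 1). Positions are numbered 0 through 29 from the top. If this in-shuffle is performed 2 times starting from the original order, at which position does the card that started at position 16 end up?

Track the card's position through each in-shuffle:
16 → 2 → 5

5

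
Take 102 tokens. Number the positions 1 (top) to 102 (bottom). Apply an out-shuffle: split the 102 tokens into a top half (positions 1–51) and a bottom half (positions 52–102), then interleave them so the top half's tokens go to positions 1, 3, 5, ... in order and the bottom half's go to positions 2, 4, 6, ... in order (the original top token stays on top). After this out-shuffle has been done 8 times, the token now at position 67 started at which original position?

92

Work backwards from position 67, undoing one out-shuffle at a time:
67 ← 34 ← 68 ← 85 ← 43 ← 22 ← 62 ← 82 ← 92
So the token now at position 67 started at position 92.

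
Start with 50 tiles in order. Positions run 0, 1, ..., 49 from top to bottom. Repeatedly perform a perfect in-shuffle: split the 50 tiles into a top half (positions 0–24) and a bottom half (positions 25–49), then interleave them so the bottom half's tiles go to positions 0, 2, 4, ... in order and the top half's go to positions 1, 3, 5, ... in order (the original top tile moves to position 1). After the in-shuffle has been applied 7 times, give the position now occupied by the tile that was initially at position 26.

38

Track the tile's position through each in-shuffle:
26 → 2 → 5 → 11 → 23 → 47 → 44 → 38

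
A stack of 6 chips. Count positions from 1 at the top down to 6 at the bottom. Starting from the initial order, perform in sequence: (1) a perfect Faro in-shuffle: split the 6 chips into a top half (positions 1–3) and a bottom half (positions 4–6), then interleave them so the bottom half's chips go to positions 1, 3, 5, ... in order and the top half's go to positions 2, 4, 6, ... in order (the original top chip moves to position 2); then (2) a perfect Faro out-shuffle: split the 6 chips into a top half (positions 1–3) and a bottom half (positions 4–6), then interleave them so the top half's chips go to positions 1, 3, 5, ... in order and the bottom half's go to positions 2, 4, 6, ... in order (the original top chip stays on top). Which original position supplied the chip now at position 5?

Undo the operations in reverse order, starting from position 5:
  undo op 2 (out-shuffle, from top half): 5 ← 3
  undo op 1 (in-shuffle, from bottom half): 3 ← 5
So the chip at position 5 came from original position 5.

5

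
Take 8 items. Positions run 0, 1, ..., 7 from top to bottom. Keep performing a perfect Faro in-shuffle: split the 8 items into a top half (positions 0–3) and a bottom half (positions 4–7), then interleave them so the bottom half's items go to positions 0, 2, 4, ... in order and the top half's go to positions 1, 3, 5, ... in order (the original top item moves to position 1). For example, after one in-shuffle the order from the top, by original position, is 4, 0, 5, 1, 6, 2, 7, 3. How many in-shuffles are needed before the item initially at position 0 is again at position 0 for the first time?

Follow position 0 under repeated in-shuffles:
0 → 1 → 3 → 7 → 6 → 4 → 0
It first returns after 6 in-shuffles.

6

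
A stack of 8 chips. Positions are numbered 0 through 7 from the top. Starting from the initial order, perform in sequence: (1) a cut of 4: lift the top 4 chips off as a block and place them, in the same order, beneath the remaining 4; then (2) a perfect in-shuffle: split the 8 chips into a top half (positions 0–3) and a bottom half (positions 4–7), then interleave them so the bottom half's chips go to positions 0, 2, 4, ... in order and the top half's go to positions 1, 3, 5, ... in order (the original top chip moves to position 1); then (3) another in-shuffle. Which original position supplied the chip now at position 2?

6

Undo the operations in reverse order, starting from position 2:
  undo op 3 (in-shuffle, from bottom half): 2 ← 5
  undo op 2 (in-shuffle, from top half): 5 ← 2
  undo op 1 (cut 4): 2 ← 6
So the chip at position 2 came from original position 6.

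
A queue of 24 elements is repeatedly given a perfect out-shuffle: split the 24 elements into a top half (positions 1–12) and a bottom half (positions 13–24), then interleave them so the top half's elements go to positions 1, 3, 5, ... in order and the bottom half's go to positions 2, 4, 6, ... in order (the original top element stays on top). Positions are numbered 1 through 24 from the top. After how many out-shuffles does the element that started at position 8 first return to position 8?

Follow position 8 under repeated out-shuffles:
8 → 15 → 6 → 11 → 21 → 18 → 12 → 23 → 22 → 20 → 16 → 8
It first returns after 11 out-shuffles.

11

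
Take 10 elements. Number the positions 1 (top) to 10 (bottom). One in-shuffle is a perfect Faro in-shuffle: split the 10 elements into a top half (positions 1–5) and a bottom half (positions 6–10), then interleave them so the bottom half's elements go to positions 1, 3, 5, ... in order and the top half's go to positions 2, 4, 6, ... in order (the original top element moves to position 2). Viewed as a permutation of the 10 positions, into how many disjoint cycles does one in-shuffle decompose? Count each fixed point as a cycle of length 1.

Trace each unvisited position around until it returns:
(1 2 4 8 5 10 9 7 3 6)
1 cycle in total.

1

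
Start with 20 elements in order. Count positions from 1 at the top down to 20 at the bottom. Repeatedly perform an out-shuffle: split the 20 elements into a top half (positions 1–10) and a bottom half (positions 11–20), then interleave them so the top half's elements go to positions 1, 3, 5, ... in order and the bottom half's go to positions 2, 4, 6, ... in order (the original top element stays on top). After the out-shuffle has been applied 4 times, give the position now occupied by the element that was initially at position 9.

Track the element's position through each out-shuffle:
9 → 17 → 14 → 8 → 15

15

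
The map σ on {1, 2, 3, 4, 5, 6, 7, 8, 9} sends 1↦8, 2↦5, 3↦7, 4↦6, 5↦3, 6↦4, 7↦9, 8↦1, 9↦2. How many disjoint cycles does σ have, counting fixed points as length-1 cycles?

3

Cycle decomposition: (1 8) (2 5 3 7 9) (4 6).
3 cycles.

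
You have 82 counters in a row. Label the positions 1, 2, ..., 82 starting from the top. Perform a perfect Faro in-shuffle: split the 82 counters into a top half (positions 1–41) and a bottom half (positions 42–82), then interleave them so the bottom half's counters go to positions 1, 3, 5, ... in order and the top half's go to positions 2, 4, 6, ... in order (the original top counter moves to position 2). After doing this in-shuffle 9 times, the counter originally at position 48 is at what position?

8

Track the counter's position through each in-shuffle:
48 → 13 → 26 → 52 → 21 → 42 → 1 → 2 → 4 → 8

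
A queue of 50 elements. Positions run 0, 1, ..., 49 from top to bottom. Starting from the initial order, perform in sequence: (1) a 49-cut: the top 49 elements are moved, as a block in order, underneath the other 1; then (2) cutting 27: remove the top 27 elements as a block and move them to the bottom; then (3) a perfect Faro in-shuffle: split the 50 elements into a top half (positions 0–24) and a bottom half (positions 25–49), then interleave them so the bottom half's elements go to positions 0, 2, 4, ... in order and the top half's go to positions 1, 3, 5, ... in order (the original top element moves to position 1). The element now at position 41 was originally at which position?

46

Undo the operations in reverse order, starting from position 41:
  undo op 3 (in-shuffle, from top half): 41 ← 20
  undo op 2 (cut 27): 20 ← 47
  undo op 1 (cut 49): 47 ← 46
So the element at position 41 came from original position 46.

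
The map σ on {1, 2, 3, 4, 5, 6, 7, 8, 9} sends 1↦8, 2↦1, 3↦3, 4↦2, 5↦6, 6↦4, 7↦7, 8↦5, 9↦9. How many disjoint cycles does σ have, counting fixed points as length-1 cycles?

4

Cycle decomposition: (1 8 5 6 4 2) (3) (7) (9).
4 cycles.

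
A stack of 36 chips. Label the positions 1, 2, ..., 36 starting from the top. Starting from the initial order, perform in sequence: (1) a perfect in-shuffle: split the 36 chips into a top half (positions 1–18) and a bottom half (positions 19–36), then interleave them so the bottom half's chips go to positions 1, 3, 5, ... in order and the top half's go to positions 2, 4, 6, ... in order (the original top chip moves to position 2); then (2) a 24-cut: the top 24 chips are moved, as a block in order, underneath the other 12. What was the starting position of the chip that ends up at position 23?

24

Undo the operations in reverse order, starting from position 23:
  undo op 2 (cut 24): 23 ← 11
  undo op 1 (in-shuffle, from bottom half): 11 ← 24
So the chip at position 23 came from original position 24.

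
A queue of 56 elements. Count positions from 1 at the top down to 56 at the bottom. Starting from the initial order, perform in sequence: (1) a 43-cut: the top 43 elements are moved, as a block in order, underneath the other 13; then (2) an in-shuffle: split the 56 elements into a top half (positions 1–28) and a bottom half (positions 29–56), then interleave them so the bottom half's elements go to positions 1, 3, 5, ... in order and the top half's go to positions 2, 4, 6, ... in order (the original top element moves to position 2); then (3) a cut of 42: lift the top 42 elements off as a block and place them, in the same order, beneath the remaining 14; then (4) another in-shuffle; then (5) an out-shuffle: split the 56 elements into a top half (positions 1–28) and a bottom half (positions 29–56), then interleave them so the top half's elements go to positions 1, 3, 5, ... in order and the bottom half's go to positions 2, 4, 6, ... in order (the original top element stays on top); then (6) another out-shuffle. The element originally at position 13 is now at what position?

Track the element from position 13 forward through each operation:
  after op 1 (cut 43): 13 → 26
  after op 2 (in-shuffle): 26 → 52
  after op 3 (cut 42): 52 → 10
  after op 4 (in-shuffle): 10 → 20
  after op 5 (out-shuffle): 20 → 39
  after op 6 (out-shuffle): 39 → 22

22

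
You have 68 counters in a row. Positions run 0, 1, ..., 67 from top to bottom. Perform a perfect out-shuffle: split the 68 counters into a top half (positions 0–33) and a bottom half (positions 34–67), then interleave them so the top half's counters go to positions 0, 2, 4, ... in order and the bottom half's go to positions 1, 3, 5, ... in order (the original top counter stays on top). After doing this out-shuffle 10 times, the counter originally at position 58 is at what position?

Track the counter's position through each out-shuffle:
58 → 49 → 31 → 62 → 57 → 47 → 27 → 54 → 41 → 15 → 30

30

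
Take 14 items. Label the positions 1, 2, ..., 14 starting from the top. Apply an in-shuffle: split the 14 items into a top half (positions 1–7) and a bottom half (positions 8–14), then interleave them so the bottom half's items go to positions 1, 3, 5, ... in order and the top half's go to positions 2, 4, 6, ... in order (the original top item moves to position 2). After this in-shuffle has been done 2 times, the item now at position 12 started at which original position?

Work backwards from position 12, undoing one in-shuffle at a time:
12 ← 6 ← 3
So the item now at position 12 started at position 3.

3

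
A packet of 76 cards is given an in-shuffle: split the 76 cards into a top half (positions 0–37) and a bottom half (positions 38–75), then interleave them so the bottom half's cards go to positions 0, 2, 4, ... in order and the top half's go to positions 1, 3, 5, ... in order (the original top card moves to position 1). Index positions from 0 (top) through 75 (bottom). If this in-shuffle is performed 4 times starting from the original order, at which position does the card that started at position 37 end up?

68

Track the card's position through each in-shuffle:
37 → 75 → 74 → 72 → 68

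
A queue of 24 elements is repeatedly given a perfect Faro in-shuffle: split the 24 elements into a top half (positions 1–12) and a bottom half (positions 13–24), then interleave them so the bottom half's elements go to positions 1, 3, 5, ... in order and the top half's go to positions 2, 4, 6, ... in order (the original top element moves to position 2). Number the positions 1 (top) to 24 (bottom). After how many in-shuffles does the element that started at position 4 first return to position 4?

20

Follow position 4 under repeated in-shuffles:
4 → 8 → 16 → 7 → 14 → 3 → 6 → 12 → 24 → 23 → 21 → 17 → 9 → 18 → 11 → 22 → 19 → 13 → 1 → 2 → 4
It first returns after 20 in-shuffles.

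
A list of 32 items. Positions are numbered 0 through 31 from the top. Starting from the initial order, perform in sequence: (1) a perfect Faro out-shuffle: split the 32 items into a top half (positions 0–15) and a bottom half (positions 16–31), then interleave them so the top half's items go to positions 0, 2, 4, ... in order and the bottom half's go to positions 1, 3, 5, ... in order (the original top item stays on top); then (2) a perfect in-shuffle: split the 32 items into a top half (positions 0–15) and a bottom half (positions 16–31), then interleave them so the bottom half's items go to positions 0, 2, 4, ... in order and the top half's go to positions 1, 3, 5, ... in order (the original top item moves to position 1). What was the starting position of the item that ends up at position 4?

9

Undo the operations in reverse order, starting from position 4:
  undo op 2 (in-shuffle, from bottom half): 4 ← 18
  undo op 1 (out-shuffle, from top half): 18 ← 9
So the item at position 4 came from original position 9.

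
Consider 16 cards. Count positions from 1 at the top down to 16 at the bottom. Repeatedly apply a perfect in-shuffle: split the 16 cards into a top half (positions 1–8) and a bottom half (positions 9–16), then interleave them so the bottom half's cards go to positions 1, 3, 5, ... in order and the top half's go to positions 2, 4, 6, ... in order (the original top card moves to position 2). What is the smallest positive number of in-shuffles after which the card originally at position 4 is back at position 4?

8

Follow position 4 under repeated in-shuffles:
4 → 8 → 16 → 15 → 13 → 9 → 1 → 2 → 4
It first returns after 8 in-shuffles.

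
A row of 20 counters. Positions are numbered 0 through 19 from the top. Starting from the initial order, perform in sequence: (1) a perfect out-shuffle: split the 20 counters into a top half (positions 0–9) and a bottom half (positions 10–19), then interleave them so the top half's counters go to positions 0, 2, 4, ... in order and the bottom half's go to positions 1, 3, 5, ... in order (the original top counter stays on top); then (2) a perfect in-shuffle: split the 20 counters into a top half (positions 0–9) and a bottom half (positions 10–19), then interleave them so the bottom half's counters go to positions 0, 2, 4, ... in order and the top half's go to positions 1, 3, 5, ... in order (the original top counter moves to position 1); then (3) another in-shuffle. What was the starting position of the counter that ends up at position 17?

7

Undo the operations in reverse order, starting from position 17:
  undo op 3 (in-shuffle, from top half): 17 ← 8
  undo op 2 (in-shuffle, from bottom half): 8 ← 14
  undo op 1 (out-shuffle, from top half): 14 ← 7
So the counter at position 17 came from original position 7.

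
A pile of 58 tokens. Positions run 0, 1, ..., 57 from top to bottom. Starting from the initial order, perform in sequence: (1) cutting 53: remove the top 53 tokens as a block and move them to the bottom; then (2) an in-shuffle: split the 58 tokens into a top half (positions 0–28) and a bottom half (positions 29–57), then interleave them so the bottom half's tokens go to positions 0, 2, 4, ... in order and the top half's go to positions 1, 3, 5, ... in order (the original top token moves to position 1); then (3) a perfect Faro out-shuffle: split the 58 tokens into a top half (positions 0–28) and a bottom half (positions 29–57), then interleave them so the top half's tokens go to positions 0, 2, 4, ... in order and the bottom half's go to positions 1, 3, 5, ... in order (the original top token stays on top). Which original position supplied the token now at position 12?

27

Undo the operations in reverse order, starting from position 12:
  undo op 3 (out-shuffle, from top half): 12 ← 6
  undo op 2 (in-shuffle, from bottom half): 6 ← 32
  undo op 1 (cut 53): 32 ← 27
So the token at position 12 came from original position 27.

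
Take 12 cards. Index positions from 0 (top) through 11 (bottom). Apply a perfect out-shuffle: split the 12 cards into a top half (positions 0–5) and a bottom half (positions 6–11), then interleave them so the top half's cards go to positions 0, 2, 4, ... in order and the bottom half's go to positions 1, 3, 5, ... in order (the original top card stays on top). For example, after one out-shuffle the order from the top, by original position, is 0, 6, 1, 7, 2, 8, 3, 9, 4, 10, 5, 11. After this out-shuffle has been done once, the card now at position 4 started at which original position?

Work backwards from position 4, undoing one out-shuffle at a time:
4 ← 2
So the card now at position 4 started at position 2.

2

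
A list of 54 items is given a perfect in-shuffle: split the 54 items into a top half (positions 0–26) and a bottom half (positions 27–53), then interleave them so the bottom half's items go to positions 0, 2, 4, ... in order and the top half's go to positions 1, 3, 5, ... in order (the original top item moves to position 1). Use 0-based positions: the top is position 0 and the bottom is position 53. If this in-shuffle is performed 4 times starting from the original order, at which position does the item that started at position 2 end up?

Track the item's position through each in-shuffle:
2 → 5 → 11 → 23 → 47

47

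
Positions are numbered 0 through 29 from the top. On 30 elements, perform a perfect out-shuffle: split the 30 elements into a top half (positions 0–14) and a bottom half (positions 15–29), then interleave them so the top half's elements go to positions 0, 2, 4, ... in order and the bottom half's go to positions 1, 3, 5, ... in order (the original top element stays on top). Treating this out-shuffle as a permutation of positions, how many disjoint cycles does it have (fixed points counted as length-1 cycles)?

Trace each unvisited position around until it returns:
(0) (1 2 4 8 16 3 ... len 28) (29)
3 cycles in total.

3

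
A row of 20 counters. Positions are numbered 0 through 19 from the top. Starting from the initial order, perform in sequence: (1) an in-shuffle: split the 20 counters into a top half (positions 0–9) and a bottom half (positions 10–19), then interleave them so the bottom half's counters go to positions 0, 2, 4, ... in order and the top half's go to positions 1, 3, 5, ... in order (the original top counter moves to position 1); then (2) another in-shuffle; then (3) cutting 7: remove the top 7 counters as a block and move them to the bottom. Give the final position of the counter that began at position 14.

10

Track the counter from position 14 forward through each operation:
  after op 1 (in-shuffle): 14 → 8
  after op 2 (in-shuffle): 8 → 17
  after op 3 (cut 7): 17 → 10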